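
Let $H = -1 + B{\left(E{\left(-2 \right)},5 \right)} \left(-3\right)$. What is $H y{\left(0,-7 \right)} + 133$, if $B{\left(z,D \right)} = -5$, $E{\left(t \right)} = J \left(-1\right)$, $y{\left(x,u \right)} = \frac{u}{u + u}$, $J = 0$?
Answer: $140$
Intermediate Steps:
$y{\left(x,u \right)} = \frac{1}{2}$ ($y{\left(x,u \right)} = \frac{u}{2 u} = \frac{1}{2 u} u = \frac{1}{2}$)
$E{\left(t \right)} = 0$ ($E{\left(t \right)} = 0 \left(-1\right) = 0$)
$H = 14$ ($H = -1 - -15 = -1 + 15 = 14$)
$H y{\left(0,-7 \right)} + 133 = 14 \cdot \frac{1}{2} + 133 = 7 + 133 = 140$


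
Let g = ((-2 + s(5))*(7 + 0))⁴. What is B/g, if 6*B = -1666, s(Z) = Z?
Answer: -17/11907 ≈ -0.0014277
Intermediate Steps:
B = -833/3 (B = (⅙)*(-1666) = -833/3 ≈ -277.67)
g = 194481 (g = ((-2 + 5)*(7 + 0))⁴ = (3*7)⁴ = 21⁴ = 194481)
B/g = -833/3/194481 = -833/3*1/194481 = -17/11907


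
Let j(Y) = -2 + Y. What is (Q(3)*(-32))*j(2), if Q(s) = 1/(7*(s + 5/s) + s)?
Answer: 0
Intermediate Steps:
Q(s) = 1/(8*s + 35/s) (Q(s) = 1/((7*s + 35/s) + s) = 1/(8*s + 35/s))
(Q(3)*(-32))*j(2) = ((3/(35 + 8*3²))*(-32))*(-2 + 2) = ((3/(35 + 8*9))*(-32))*0 = ((3/(35 + 72))*(-32))*0 = ((3/107)*(-32))*0 = -96/107*0 = 0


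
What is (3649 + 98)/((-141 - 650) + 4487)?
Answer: 1249/1232 ≈ 1.0138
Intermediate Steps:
(3649 + 98)/((-141 - 650) + 4487) = 3747/(-791 + 4487) = 3747/3696 = 3747*(1/3696) = 1249/1232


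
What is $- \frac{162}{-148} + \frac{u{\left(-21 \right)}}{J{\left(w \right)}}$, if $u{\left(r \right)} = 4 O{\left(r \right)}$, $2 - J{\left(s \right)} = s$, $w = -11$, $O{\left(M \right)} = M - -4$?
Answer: $- \frac{3979}{962} \approx -4.1362$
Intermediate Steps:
$O{\left(M \right)} = 4 + M$ ($O{\left(M \right)} = M + 4 = 4 + M$)
$J{\left(s \right)} = 2 - s$
$u{\left(r \right)} = 16 + 4 r$ ($u{\left(r \right)} = 4 \left(4 + r\right) = 16 + 4 r$)
$- \frac{162}{-148} + \frac{u{\left(-21 \right)}}{J{\left(w \right)}} = - \frac{162}{-148} + \frac{16 + 4 \left(-21\right)}{2 - -11} = \left(-162\right) \left(- \frac{1}{148}\right) + \frac{16 - 84}{2 + 11} = \frac{81}{74} - \frac{68}{13} = - \frac{3979}{962}$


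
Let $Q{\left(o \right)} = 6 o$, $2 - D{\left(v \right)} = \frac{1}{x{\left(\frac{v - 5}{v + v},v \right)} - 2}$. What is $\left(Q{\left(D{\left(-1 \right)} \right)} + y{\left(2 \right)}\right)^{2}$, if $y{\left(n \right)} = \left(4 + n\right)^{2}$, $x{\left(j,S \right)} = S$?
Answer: $2500$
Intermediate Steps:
$D{\left(v \right)} = 2 - \frac{1}{-2 + v}$ ($D{\left(v \right)} = 2 - \frac{1}{v - 2} = 2 - \frac{1}{-2 + v}$)
$\left(Q{\left(D{\left(-1 \right)} \right)} + y{\left(2 \right)}\right)^{2} = \left(6 \frac{-5 + 2 \left(-1\right)}{-2 - 1} + \left(4 + 2\right)^{2}\right)^{2} = \left(6 \frac{-5 - 2}{-3} + 6^{2}\right)^{2} = \left(6 \left(\left(- \frac{1}{3}\right) \left(-7\right)\right) + 36\right)^{2} = \left(6 \cdot \frac{7}{3} + 36\right)^{2} = \left(14 + 36\right)^{2} = 50^{2} = 2500$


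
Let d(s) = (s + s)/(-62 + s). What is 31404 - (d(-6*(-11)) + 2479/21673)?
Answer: 679901204/21673 ≈ 31371.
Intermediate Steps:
d(s) = 2*s/(-62 + s) (d(s) = (2*s)/(-62 + s) = 2*s/(-62 + s))
31404 - (d(-6*(-11)) + 2479/21673) = 31404 - (2*(-6*(-11))/(-62 - 6*(-11)) + 2479/21673) = 31404 - (2*66/(-62 + 66) + 2479*(1/21673)) = 31404 - (2*66/4 + 2479/21673) = 31404 - (2*66*(¼) + 2479/21673) = 31404 - (33 + 2479/21673) = 31404 - 1*717688/21673 = 31404 - 717688/21673 = 679901204/21673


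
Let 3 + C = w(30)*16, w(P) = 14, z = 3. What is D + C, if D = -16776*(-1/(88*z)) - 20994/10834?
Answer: 16839743/59587 ≈ 282.61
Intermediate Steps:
C = 221 (C = -3 + 14*16 = -3 + 224 = 221)
D = 3671016/59587 (D = -16776/((3*8)*(-11)) - 20994/10834 = -16776/(24*(-11)) - 20994*1/10834 = -16776/(-264) - 10497/5417 = -16776*(-1/264) - 10497/5417 = 699/11 - 10497/5417 = 3671016/59587 ≈ 61.608)
D + C = 3671016/59587 + 221 = 16839743/59587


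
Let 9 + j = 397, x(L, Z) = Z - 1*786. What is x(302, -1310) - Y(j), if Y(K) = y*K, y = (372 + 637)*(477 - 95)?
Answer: -149552040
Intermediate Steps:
x(L, Z) = -786 + Z (x(L, Z) = Z - 786 = -786 + Z)
j = 388 (j = -9 + 397 = 388)
y = 385438 (y = 1009*382 = 385438)
Y(K) = 385438*K
x(302, -1310) - Y(j) = (-786 - 1310) - 385438*388 = -2096 - 1*149549944 = -2096 - 149549944 = -149552040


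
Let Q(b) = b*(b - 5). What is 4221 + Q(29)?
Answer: 4917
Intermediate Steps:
Q(b) = b*(-5 + b)
4221 + Q(29) = 4221 + 29*(-5 + 29) = 4221 + 29*24 = 4221 + 696 = 4917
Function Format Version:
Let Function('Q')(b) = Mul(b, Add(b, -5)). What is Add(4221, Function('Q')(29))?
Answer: 4917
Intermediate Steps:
Function('Q')(b) = Mul(b, Add(-5, b))
Add(4221, Function('Q')(29)) = Add(4221, Mul(29, Add(-5, 29))) = Add(4221, Mul(29, 24)) = Add(4221, 696) = 4917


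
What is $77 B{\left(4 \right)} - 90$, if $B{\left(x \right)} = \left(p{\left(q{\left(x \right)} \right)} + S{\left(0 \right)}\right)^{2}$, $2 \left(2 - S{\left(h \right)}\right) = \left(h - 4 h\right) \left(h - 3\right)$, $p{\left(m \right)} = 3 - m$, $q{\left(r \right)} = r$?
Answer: $-13$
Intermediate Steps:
$S{\left(h \right)} = 2 + \frac{3 h \left(-3 + h\right)}{2}$ ($S{\left(h \right)} = 2 - \frac{\left(h - 4 h\right) \left(h - 3\right)}{2} = 2 - \frac{- 3 h \left(-3 + h\right)}{2} = 2 - \frac{\left(-3\right) h \left(-3 + h\right)}{2} = 2 + \frac{3 h \left(-3 + h\right)}{2}$)
$B{\left(x \right)} = \left(5 - x\right)^{2}$ ($B{\left(x \right)} = \left(\left(3 - x\right) + \left(2 - 0 + \frac{3 \cdot 0^{2}}{2}\right)\right)^{2} = \left(\left(3 - x\right) + \left(2 + 0 + \frac{3}{2} \cdot 0\right)\right)^{2} = \left(\left(3 - x\right) + \left(2 + 0 + 0\right)\right)^{2} = \left(\left(3 - x\right) + 2\right)^{2} = \left(5 - x\right)^{2}$)
$77 B{\left(4 \right)} - 90 = 77 \left(5 - 4\right)^{2} - 90 = 77 \cdot 1^{2} - 90 = 77 \cdot 1 - 90 = 77 - 90 = -13$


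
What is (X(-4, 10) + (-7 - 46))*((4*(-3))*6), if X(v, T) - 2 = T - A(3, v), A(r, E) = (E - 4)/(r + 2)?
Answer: 14184/5 ≈ 2836.8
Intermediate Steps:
A(r, E) = (-4 + E)/(2 + r)
X(v, T) = 14/5 + T - v/5 (X(v, T) = 2 + (T - (-4 + v)/(2 + 3)) = 2 + (T - (-4 + v)/5) = 2 + (T - (-⅘ + v/5)) = 2 + (T + (⅘ - v/5)) = 2 + (⅘ + T - v/5) = 14/5 + T - v/5)
(X(-4, 10) + (-7 - 46))*((4*(-3))*6) = ((14/5 + 10 - ⅕*(-4)) + (-7 - 46))*((4*(-3))*6) = ((14/5 + 10 + ⅘) - 53)*(-12*6) = (68/5 - 53)*(-72) = -197/5*(-72) = 14184/5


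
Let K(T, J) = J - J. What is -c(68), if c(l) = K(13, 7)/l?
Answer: 0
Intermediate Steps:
K(T, J) = 0
c(l) = 0 (c(l) = 0/l = 0)
-c(68) = -1*0 = 0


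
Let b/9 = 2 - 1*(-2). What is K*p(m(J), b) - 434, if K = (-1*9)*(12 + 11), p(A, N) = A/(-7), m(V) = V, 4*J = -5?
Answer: -13187/28 ≈ -470.96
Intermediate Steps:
J = -5/4 (J = (¼)*(-5) = -5/4 ≈ -1.2500)
b = 36 (b = 9*(2 - 1*(-2)) = 9*(2 + 2) = 9*4 = 36)
p(A, N) = -A/7 (p(A, N) = A*(-⅐) = -A/7)
K = -207 (K = -9*23 = -207)
K*p(m(J), b) - 434 = -(-207)*(-5)/(7*4) - 434 = -207*5/28 - 434 = -1035/28 - 434 = -13187/28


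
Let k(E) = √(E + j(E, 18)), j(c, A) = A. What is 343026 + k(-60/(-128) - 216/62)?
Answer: 343026 + √921630/248 ≈ 3.4303e+5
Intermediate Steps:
k(E) = √(18 + E) (k(E) = √(E + 18) = √(18 + E))
343026 + k(-60/(-128) - 216/62) = 343026 + √(18 + (-60/(-128) - 216/62)) = 343026 + √(18 + (-60*(-1/128) - 216*1/62)) = 343026 + √(18 + (15/32 - 108/31)) = 343026 + √(18 - 2991/992) = 343026 + √(14865/992) = 343026 + √921630/248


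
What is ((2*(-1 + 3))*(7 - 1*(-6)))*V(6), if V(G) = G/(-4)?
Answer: -78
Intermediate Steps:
V(G) = -G/4 (V(G) = G*(-1/4) = -G/4)
((2*(-1 + 3))*(7 - 1*(-6)))*V(6) = ((2*(-1 + 3))*(7 - 1*(-6)))*(-1/4*6) = ((2*2)*(7 + 6))*(-3/2) = (4*13)*(-3/2) = 52*(-3/2) = -78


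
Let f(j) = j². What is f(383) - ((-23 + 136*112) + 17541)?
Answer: 113939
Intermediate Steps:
f(383) - ((-23 + 136*112) + 17541) = 383² - ((-23 + 136*112) + 17541) = 146689 - ((-23 + 15232) + 17541) = 146689 - (15209 + 17541) = 146689 - 1*32750 = 146689 - 32750 = 113939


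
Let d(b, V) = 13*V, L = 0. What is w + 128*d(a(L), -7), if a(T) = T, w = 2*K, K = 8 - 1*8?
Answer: -11648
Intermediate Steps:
K = 0 (K = 8 - 8 = 0)
w = 0 (w = 2*0 = 0)
w + 128*d(a(L), -7) = 0 + 128*(13*(-7)) = 0 + 128*(-91) = 0 - 11648 = -11648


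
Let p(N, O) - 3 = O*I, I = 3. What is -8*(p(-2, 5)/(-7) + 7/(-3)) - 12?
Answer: 572/21 ≈ 27.238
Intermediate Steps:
p(N, O) = 3 + 3*O (p(N, O) = 3 + O*3 = 3 + 3*O)
-8*(p(-2, 5)/(-7) + 7/(-3)) - 12 = -8*((3 + 3*5)/(-7) + 7/(-3)) - 12 = -8*((3 + 15)*(-⅐) + 7*(-⅓)) - 12 = -8*(18*(-⅐) - 7/3) - 12 = -8*(-18/7 - 7/3) - 12 = -8*(-103/21) - 12 = 824/21 - 12 = 572/21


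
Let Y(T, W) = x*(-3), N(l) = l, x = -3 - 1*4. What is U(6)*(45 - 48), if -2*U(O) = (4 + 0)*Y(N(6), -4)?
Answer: 126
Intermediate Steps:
x = -7 (x = -3 - 4 = -7)
Y(T, W) = 21 (Y(T, W) = -7*(-3) = 21)
U(O) = -42 (U(O) = -(4 + 0)*21/2 = -2*21 = -½*84 = -42)
U(6)*(45 - 48) = -42*(45 - 48) = -42*(-3) = 126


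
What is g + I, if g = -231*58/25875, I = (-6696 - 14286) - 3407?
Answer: -210359591/8625 ≈ -24390.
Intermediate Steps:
I = -24389 (I = -20982 - 3407 = -24389)
g = -4466/8625 (g = -13398*1/25875 = -4466/8625 ≈ -0.51780)
g + I = -4466/8625 - 24389 = -210359591/8625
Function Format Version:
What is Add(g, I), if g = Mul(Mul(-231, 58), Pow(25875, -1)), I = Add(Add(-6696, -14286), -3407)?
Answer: Rational(-210359591, 8625) ≈ -24390.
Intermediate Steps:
I = -24389 (I = Add(-20982, -3407) = -24389)
g = Rational(-4466, 8625) (g = Mul(-13398, Rational(1, 25875)) = Rational(-4466, 8625) ≈ -0.51780)
Add(g, I) = Add(Rational(-4466, 8625), -24389) = Rational(-210359591, 8625)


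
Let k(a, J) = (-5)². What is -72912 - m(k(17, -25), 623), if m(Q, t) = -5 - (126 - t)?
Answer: -73404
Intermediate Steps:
k(a, J) = 25
m(Q, t) = -131 + t (m(Q, t) = -5 + (-126 + t) = -131 + t)
-72912 - m(k(17, -25), 623) = -72912 - (-131 + 623) = -72912 - 1*492 = -72912 - 492 = -73404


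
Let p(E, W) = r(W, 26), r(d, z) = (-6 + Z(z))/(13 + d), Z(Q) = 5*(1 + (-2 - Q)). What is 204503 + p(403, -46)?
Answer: 2249580/11 ≈ 2.0451e+5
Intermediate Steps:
Z(Q) = -5 - 5*Q (Z(Q) = 5*(-1 - Q) = -5 - 5*Q)
r(d, z) = (-11 - 5*z)/(13 + d) (r(d, z) = (-6 + (-5 - 5*z))/(13 + d) = (-11 - 5*z)/(13 + d))
p(E, W) = -141/(13 + W) (p(E, W) = (-11 - 5*26)/(13 + W) = (-11 - 130)/(13 + W) = -141/(13 + W))
204503 + p(403, -46) = 204503 - 141/(13 - 46) = 204503 - 141/(-33) = 204503 - 141*(-1/33) = 204503 + 47/11 = 2249580/11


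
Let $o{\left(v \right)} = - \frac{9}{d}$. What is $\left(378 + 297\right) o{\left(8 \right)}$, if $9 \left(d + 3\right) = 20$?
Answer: $\frac{54675}{7} \approx 7810.7$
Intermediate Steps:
$d = - \frac{7}{9}$ ($d = -3 + \frac{1}{9} \cdot 20 = -3 + \frac{20}{9} = - \frac{7}{9} \approx -0.77778$)
$o{\left(v \right)} = \frac{81}{7}$ ($o{\left(v \right)} = - \frac{9}{- \frac{7}{9}} = \left(-9\right) \left(- \frac{9}{7}\right) = \frac{81}{7}$)
$\left(378 + 297\right) o{\left(8 \right)} = \left(378 + 297\right) \frac{81}{7} = 675 \cdot \frac{81}{7} = \frac{54675}{7}$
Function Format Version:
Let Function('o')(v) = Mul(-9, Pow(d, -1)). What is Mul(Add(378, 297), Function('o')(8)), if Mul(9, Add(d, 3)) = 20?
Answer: Rational(54675, 7) ≈ 7810.7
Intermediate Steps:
d = Rational(-7, 9) (d = Add(-3, Mul(Rational(1, 9), 20)) = Add(-3, Rational(20, 9)) = Rational(-7, 9) ≈ -0.77778)
Function('o')(v) = Rational(81, 7) (Function('o')(v) = Mul(-9, Pow(Rational(-7, 9), -1)) = Mul(-9, Rational(-9, 7)) = Rational(81, 7))
Mul(Add(378, 297), Function('o')(8)) = Mul(Add(378, 297), Rational(81, 7)) = Mul(675, Rational(81, 7)) = Rational(54675, 7)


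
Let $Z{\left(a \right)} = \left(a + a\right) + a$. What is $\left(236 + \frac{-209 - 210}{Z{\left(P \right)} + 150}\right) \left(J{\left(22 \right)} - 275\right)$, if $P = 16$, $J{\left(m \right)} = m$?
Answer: $- \frac{1065107}{18} \approx -59173.0$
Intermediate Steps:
$Z{\left(a \right)} = 3 a$ ($Z{\left(a \right)} = 2 a + a = 3 a$)
$\left(236 + \frac{-209 - 210}{Z{\left(P \right)} + 150}\right) \left(J{\left(22 \right)} - 275\right) = \left(236 + \frac{-209 - 210}{3 \cdot 16 + 150}\right) \left(22 - 275\right) = \left(236 - \frac{419}{48 + 150}\right) \left(-253\right) = \left(236 - \frac{419}{198}\right) \left(-253\right) = \frac{46309}{198} \left(-253\right) = - \frac{1065107}{18}$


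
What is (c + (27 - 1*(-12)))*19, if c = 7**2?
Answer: 1672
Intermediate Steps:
c = 49
(c + (27 - 1*(-12)))*19 = (49 + (27 - 1*(-12)))*19 = (49 + (27 + 12))*19 = (49 + 39)*19 = 88*19 = 1672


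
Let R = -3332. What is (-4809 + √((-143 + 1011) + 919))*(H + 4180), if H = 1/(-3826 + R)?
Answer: -47962463717/2386 + 29920439*√1787/7158 ≈ -1.9925e+7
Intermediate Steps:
H = -1/7158 (H = 1/(-3826 - 3332) = 1/(-7158) = -1/7158 ≈ -0.00013970)
(-4809 + √((-143 + 1011) + 919))*(H + 4180) = (-4809 + √((-143 + 1011) + 919))*(-1/7158 + 4180) = (-4809 + √(868 + 919))*(29920439/7158) = (-4809 + √1787)*(29920439/7158) = -47962463717/2386 + 29920439*√1787/7158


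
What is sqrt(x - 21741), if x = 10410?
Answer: 3*I*sqrt(1259) ≈ 106.45*I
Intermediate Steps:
sqrt(x - 21741) = sqrt(10410 - 21741) = sqrt(-11331) = 3*I*sqrt(1259)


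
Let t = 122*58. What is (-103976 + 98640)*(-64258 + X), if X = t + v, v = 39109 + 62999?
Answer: -239725136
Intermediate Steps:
t = 7076
v = 102108
X = 109184 (X = 7076 + 102108 = 109184)
(-103976 + 98640)*(-64258 + X) = (-103976 + 98640)*(-64258 + 109184) = -5336*44926 = -239725136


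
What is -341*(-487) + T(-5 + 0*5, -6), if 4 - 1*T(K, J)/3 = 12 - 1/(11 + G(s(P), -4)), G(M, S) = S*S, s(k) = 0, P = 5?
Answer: 1494388/9 ≈ 1.6604e+5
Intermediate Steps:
G(M, S) = S²
T(K, J) = -215/9 (T(K, J) = 12 - 3*(12 - 1/(11 + (-4)²)) = 12 - 3*(12 - 1/(11 + 16)) = 12 - 3*(12 - 1/27) = 12 - 3*323/27 = 12 - 323/9 = -215/9)
-341*(-487) + T(-5 + 0*5, -6) = -341*(-487) - 215/9 = 166067 - 215/9 = 1494388/9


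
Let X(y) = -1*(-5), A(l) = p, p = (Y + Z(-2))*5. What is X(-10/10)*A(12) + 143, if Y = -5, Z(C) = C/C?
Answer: 43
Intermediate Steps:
Z(C) = 1
p = -20 (p = (-5 + 1)*5 = -4*5 = -20)
A(l) = -20
X(y) = 5
X(-10/10)*A(12) + 143 = 5*(-20) + 143 = -100 + 143 = 43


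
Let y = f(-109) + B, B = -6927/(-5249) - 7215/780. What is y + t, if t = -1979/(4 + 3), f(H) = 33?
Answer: -37866543/146972 ≈ -257.64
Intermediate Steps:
B = -166505/20996 (B = -6927*(-1/5249) - 7215*1/780 = 6927/5249 - 37/4 = -166505/20996 ≈ -7.9303)
y = 526363/20996 (y = 33 - 166505/20996 = 526363/20996 ≈ 25.070)
t = -1979/7 ≈ -282.71
y + t = 526363/20996 - 1979/7 = -37866543/146972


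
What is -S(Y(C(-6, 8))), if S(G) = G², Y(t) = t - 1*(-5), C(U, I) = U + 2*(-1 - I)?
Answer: -361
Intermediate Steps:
C(U, I) = -2 + U - 2*I (C(U, I) = U + (-2 - 2*I) = -2 + U - 2*I)
Y(t) = 5 + t (Y(t) = t + 5 = 5 + t)
-S(Y(C(-6, 8))) = -(5 + (-2 - 6 - 2*8))² = -(5 + (-2 - 6 - 16))² = -(5 - 24)² = -1*(-19)² = -1*361 = -361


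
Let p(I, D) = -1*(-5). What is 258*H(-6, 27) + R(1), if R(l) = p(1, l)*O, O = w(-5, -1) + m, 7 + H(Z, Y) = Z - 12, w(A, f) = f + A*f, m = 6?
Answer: -6400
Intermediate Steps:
p(I, D) = 5
H(Z, Y) = -19 + Z (H(Z, Y) = -7 + (Z - 12) = -7 + (-12 + Z) = -19 + Z)
O = 10 (O = -(1 - 5) + 6 = -1*(-4) + 6 = 4 + 6 = 10)
R(l) = 50 (R(l) = 5*10 = 50)
258*H(-6, 27) + R(1) = 258*(-19 - 6) + 50 = 258*(-25) + 50 = -6450 + 50 = -6400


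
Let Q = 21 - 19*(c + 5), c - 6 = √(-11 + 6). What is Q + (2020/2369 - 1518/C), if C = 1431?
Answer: -212677618/1130013 - 19*I*√5 ≈ -188.21 - 42.485*I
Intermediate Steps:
c = 6 + I*√5 (c = 6 + √(-11 + 6) = 6 + √(-5) = 6 + I*√5 ≈ 6.0 + 2.2361*I)
Q = -188 - 19*I*√5 (Q = 21 - 19*((6 + I*√5) + 5) = 21 - 19*(11 + I*√5) = 21 + (-209 - 19*I*√5) = -188 - 19*I*√5 ≈ -188.0 - 42.485*I)
Q + (2020/2369 - 1518/C) = (-188 - 19*I*√5) + (2020/2369 - 1518/1431) = (-188 - 19*I*√5) + (2020*(1/2369) - 1518*1/1431) = (-188 - 19*I*√5) + (2020/2369 - 506/477) = (-188 - 19*I*√5) - 235174/1130013 = -212677618/1130013 - 19*I*√5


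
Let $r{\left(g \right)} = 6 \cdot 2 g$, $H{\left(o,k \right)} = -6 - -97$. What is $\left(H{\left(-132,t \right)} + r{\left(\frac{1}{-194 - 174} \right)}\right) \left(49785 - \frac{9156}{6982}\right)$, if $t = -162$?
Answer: $\frac{1454489158233}{321172} \approx 4.5287 \cdot 10^{6}$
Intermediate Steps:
$H{\left(o,k \right)} = 91$ ($H{\left(o,k \right)} = -6 + 97 = 91$)
$r{\left(g \right)} = 12 g$
$\left(H{\left(-132,t \right)} + r{\left(\frac{1}{-194 - 174} \right)}\right) \left(49785 - \frac{9156}{6982}\right) = \left(91 + \frac{12}{-194 - 174}\right) \left(49785 - \frac{9156}{6982}\right) = \left(91 + \frac{12}{-368}\right) \left(49785 - \frac{4578}{3491}\right) = \left(91 + 12 \left(- \frac{1}{368}\right)\right) \left(49785 - \frac{4578}{3491}\right) = \left(91 - \frac{3}{92}\right) \frac{173794857}{3491} = \frac{8369}{92} \cdot \frac{173794857}{3491} = \frac{1454489158233}{321172}$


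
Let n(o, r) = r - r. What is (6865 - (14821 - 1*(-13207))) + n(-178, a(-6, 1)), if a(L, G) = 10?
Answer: -21163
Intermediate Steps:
n(o, r) = 0
(6865 - (14821 - 1*(-13207))) + n(-178, a(-6, 1)) = (6865 - (14821 - 1*(-13207))) + 0 = (6865 - (14821 + 13207)) + 0 = (6865 - 1*28028) + 0 = (6865 - 28028) + 0 = -21163 + 0 = -21163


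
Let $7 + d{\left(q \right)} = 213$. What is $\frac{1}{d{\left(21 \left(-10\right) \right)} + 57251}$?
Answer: $\frac{1}{57457} \approx 1.7404 \cdot 10^{-5}$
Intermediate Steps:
$d{\left(q \right)} = 206$ ($d{\left(q \right)} = -7 + 213 = 206$)
$\frac{1}{d{\left(21 \left(-10\right) \right)} + 57251} = \frac{1}{206 + 57251} = \frac{1}{57457}$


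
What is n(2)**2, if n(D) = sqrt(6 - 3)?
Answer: 3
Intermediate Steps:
n(D) = sqrt(3)
n(2)**2 = (sqrt(3))**2 = 3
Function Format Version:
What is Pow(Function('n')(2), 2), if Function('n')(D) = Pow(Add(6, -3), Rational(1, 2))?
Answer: 3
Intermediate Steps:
Function('n')(D) = Pow(3, Rational(1, 2))
Pow(Function('n')(2), 2) = Pow(Pow(3, Rational(1, 2)), 2) = 3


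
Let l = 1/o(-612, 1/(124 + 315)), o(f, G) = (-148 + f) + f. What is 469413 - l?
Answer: 644034637/1372 ≈ 4.6941e+5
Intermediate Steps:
o(f, G) = -148 + 2*f
l = -1/1372 (l = 1/(-148 + 2*(-612)) = 1/(-148 - 1224) = 1/(-1372) = -1/1372 ≈ -0.00072886)
469413 - l = 469413 - 1*(-1/1372) = 469413 + 1/1372 = 644034637/1372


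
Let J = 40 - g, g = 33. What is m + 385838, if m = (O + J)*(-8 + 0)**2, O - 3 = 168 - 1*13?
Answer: 396398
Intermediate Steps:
J = 7 (J = 40 - 1*33 = 40 - 33 = 7)
O = 158 (O = 3 + (168 - 1*13) = 3 + (168 - 13) = 3 + 155 = 158)
m = 10560 (m = (158 + 7)*(-8 + 0)**2 = 165*(-8)**2 = 165*64 = 10560)
m + 385838 = 10560 + 385838 = 396398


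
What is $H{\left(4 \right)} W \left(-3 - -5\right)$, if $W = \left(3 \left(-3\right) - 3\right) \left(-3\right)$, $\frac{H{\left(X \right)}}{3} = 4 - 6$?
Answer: $-432$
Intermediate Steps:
$H{\left(X \right)} = -6$ ($H{\left(X \right)} = 3 \left(4 - 6\right) = 3 \left(-2\right) = -6$)
$W = 36$ ($W = \left(-9 - 3\right) \left(-3\right) = \left(-12\right) \left(-3\right) = 36$)
$H{\left(4 \right)} W \left(-3 - -5\right) = \left(-6\right) 36 \left(-3 - -5\right) = - 216 \left(-3 + 5\right) = \left(-216\right) 2 = -432$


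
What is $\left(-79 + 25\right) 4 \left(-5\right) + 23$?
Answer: $1103$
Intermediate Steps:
$\left(-79 + 25\right) 4 \left(-5\right) + 23 = \left(-54\right) \left(-20\right) + 23 = 1080 + 23 = 1103$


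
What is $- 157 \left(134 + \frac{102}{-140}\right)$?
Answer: $- \frac{1464653}{70} \approx -20924.0$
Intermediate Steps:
$- 157 \left(134 + \frac{102}{-140}\right) = - 157 \left(134 + 102 \left(- \frac{1}{140}\right)\right) = - 157 \left(134 - \frac{51}{70}\right) = \left(-157\right) \frac{9329}{70} = - \frac{1464653}{70}$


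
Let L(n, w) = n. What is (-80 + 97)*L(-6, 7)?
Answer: -102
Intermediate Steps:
(-80 + 97)*L(-6, 7) = (-80 + 97)*(-6) = 17*(-6) = -102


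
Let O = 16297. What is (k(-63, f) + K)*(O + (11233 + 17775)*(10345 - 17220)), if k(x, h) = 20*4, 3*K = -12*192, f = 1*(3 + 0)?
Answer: 137196627664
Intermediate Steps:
f = 3 (f = 1*3 = 3)
K = -768 (K = (-12*192)/3 = (⅓)*(-2304) = -768)
k(x, h) = 80
(k(-63, f) + K)*(O + (11233 + 17775)*(10345 - 17220)) = (80 - 768)*(16297 + (11233 + 17775)*(10345 - 17220)) = -688*(16297 + 29008*(-6875)) = -688*(16297 - 199430000) = -688*(-199413703) = 137196627664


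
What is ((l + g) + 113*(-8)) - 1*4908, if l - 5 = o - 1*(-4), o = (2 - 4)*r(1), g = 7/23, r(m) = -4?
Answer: -133278/23 ≈ -5794.7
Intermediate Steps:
g = 7/23 (g = 7*(1/23) = 7/23 ≈ 0.30435)
o = 8 (o = (2 - 4)*(-4) = -2*(-4) = 8)
l = 17 (l = 5 + (8 - 1*(-4)) = 5 + (8 + 4) = 5 + 12 = 17)
((l + g) + 113*(-8)) - 1*4908 = ((17 + 7/23) + 113*(-8)) - 1*4908 = (398/23 - 904) - 4908 = -20394/23 - 4908 = -133278/23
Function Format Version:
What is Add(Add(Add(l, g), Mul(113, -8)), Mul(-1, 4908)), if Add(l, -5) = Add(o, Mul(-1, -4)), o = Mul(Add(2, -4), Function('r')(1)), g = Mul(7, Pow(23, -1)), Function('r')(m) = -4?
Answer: Rational(-133278, 23) ≈ -5794.7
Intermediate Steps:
g = Rational(7, 23) (g = Mul(7, Rational(1, 23)) = Rational(7, 23) ≈ 0.30435)
o = 8 (o = Mul(Add(2, -4), -4) = Mul(-2, -4) = 8)
l = 17 (l = Add(5, Add(8, Mul(-1, -4))) = Add(5, Add(8, 4)) = Add(5, 12) = 17)
Add(Add(Add(l, g), Mul(113, -8)), Mul(-1, 4908)) = Add(Add(Add(17, Rational(7, 23)), Mul(113, -8)), Mul(-1, 4908)) = Add(Add(Rational(398, 23), -904), -4908) = Add(Rational(-20394, 23), -4908) = Rational(-133278, 23)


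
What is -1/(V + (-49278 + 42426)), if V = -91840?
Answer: 1/98692 ≈ 1.0133e-5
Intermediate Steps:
-1/(V + (-49278 + 42426)) = -1/(-91840 + (-49278 + 42426)) = -1/(-91840 - 6852) = -1/(-98692) = -1*(-1/98692) = 1/98692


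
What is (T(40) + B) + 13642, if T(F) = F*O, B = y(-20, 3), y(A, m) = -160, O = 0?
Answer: 13482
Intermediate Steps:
B = -160
T(F) = 0 (T(F) = F*0 = 0)
(T(40) + B) + 13642 = (0 - 160) + 13642 = -160 + 13642 = 13482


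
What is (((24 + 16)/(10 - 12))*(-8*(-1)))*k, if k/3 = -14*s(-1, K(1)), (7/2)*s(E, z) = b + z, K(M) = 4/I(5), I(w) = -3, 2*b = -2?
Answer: -4480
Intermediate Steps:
b = -1 (b = (½)*(-2) = -1)
K(M) = -4/3 (K(M) = 4/(-3) = 4*(-⅓) = -4/3)
s(E, z) = -2/7 + 2*z/7 (s(E, z) = 2*(-1 + z)/7 = -2/7 + 2*z/7)
k = 28 (k = 3*(-14*(-2/7 + (2/7)*(-4/3))) = 3*(-14*(-2/7 - 8/21)) = 3*(-14*(-⅔)) = 3*(28/3) = 28)
(((24 + 16)/(10 - 12))*(-8*(-1)))*k = (((24 + 16)/(10 - 12))*(-8*(-1)))*28 = ((40/(-2))*8)*28 = ((40*(-½))*8)*28 = -20*8*28 = -160*28 = -4480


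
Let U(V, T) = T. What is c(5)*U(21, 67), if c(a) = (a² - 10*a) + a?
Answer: -1340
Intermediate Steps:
c(a) = a² - 9*a
c(5)*U(21, 67) = (5*(-9 + 5))*67 = (5*(-4))*67 = -20*67 = -1340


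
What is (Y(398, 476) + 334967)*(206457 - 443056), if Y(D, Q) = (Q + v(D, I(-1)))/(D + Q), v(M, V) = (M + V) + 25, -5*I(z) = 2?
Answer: -346336049147517/4370 ≈ -7.9253e+10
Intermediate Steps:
I(z) = -⅖ (I(z) = -⅕*2 = -⅖)
v(M, V) = 25 + M + V
Y(D, Q) = (123/5 + D + Q)/(D + Q) (Y(D, Q) = (Q + (25 + D - ⅖))/(D + Q) = (Q + (123/5 + D))/(D + Q) = (123/5 + D + Q)/(D + Q))
(Y(398, 476) + 334967)*(206457 - 443056) = ((123/5 + 398 + 476)/(398 + 476) + 334967)*(206457 - 443056) = ((4493/5)/874 + 334967)*(-236599) = ((1/874)*(4493/5) + 334967)*(-236599) = (4493/4370 + 334967)*(-236599) = (1463810283/4370)*(-236599) = -346336049147517/4370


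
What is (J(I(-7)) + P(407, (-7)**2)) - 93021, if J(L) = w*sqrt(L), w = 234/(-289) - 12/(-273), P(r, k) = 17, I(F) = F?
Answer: -93004 - 20138*I*sqrt(7)/26299 ≈ -93004.0 - 2.0259*I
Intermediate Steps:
w = -20138/26299 (w = 234*(-1/289) - 12*(-1/273) = -234/289 + 4/91 = -20138/26299 ≈ -0.76573)
J(L) = -20138*sqrt(L)/26299
(J(I(-7)) + P(407, (-7)**2)) - 93021 = (-20138*I*sqrt(7)/26299 + 17) - 93021 = (17 - 20138*I*sqrt(7)/26299) - 93021 = -93004 - 20138*I*sqrt(7)/26299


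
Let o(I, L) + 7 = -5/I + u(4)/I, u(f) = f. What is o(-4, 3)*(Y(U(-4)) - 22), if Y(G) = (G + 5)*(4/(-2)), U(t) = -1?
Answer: 405/2 ≈ 202.50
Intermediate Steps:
Y(G) = -10 - 2*G (Y(G) = (5 + G)*(4*(-½)) = (5 + G)*(-2) = -10 - 2*G)
o(I, L) = -7 - 1/I (o(I, L) = -7 + (-5/I + 4/I) = -7 - 1/I)
o(-4, 3)*(Y(U(-4)) - 22) = (-7 - 1/(-4))*((-10 - 2*(-1)) - 22) = (-7 - 1*(-¼))*((-10 + 2) - 22) = (-7 + ¼)*(-8 - 22) = -27/4*(-30) = 405/2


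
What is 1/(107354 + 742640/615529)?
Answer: 615529/66080242906 ≈ 9.3149e-6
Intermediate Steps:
1/(107354 + 742640/615529) = 1/(66080242906/615529) = 615529/66080242906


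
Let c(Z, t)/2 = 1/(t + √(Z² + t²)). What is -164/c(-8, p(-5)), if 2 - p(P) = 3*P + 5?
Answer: -984 - 328*√13 ≈ -2166.6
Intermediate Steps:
p(P) = -3 - 3*P (p(P) = 2 - (3*P + 5) = 2 - (5 + 3*P) = 2 + (-5 - 3*P) = -3 - 3*P)
c(Z, t) = 2/(t + √(Z² + t²))
-164/c(-8, p(-5)) = -(984 + 82*√((-8)² + (-3 - 3*(-5))²)) = -(984 + 82*√(64 + (-3 + 15)²)) = -(984 + 82*√(64 + 12²)) = -(984 + 82*√(64 + 144)) = -(984 + 328*√13) = -164*(6 + 2*√13) = -984 - 328*√13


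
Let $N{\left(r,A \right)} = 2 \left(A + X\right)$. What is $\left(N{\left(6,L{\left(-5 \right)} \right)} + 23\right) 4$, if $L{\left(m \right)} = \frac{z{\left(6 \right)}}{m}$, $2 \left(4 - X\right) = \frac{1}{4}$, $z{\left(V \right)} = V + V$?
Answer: $\frac{519}{5} \approx 103.8$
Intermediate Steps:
$z{\left(V \right)} = 2 V$
$X = \frac{31}{8}$ ($X = 4 - \frac{1}{2 \cdot 4} = 4 - \frac{1}{8} = \frac{31}{8} \approx 3.875$)
$L{\left(m \right)} = \frac{12}{m}$ ($L{\left(m \right)} = \frac{2 \cdot 6}{m} = \frac{12}{m}$)
$N{\left(r,A \right)} = \frac{31}{4} + 2 A$ ($N{\left(r,A \right)} = 2 \left(A + \frac{31}{8}\right) = 2 \left(\frac{31}{8} + A\right) = \frac{31}{4} + 2 A$)
$\left(N{\left(6,L{\left(-5 \right)} \right)} + 23\right) 4 = \left(\left(\frac{31}{4} + 2 \frac{12}{-5}\right) + 23\right) 4 = \left(\left(\frac{31}{4} + 2 \cdot 12 \left(- \frac{1}{5}\right)\right) + 23\right) 4 = \left(\left(\frac{31}{4} + 2 \left(- \frac{12}{5}\right)\right) + 23\right) 4 = \left(\left(\frac{31}{4} - \frac{24}{5}\right) + 23\right) 4 = \left(\frac{59}{20} + 23\right) 4 = \frac{519}{20} \cdot 4 = \frac{519}{5}$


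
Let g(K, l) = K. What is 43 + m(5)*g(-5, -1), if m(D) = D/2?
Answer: 61/2 ≈ 30.500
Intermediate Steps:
m(D) = D/2 (m(D) = D*(1/2) = D/2)
43 + m(5)*g(-5, -1) = 43 + ((1/2)*5)*(-5) = 43 + (5/2)*(-5) = 43 - 25/2 = 61/2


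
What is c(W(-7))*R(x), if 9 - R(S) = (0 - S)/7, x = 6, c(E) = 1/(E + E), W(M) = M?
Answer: -69/98 ≈ -0.70408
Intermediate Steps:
c(E) = 1/(2*E)
R(S) = 9 + S/7 (R(S) = 9 - (0 - S)/7 = 9 - (-S)/7 = 9 - (-1)*S/7 = 9 + S/7)
c(W(-7))*R(x) = ((1/2)/(-7))*(9 + (1/7)*6) = ((1/2)*(-1/7))*(9 + 6/7) = -1/14*69/7 = -69/98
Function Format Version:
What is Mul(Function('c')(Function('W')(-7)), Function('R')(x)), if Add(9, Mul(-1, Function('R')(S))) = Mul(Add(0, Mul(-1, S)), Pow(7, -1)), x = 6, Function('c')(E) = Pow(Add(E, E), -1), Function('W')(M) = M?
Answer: Rational(-69, 98) ≈ -0.70408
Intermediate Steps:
Function('c')(E) = Mul(Rational(1, 2), Pow(E, -1)) (Function('c')(E) = Pow(Mul(2, E), -1) = Mul(Rational(1, 2), Pow(E, -1)))
Function('R')(S) = Add(9, Mul(Rational(1, 7), S)) (Function('R')(S) = Add(9, Mul(-1, Mul(Add(0, Mul(-1, S)), Pow(7, -1)))) = Add(9, Mul(-1, Mul(Mul(-1, S), Rational(1, 7)))) = Add(9, Mul(-1, Mul(Rational(-1, 7), S))) = Add(9, Mul(Rational(1, 7), S)))
Mul(Function('c')(Function('W')(-7)), Function('R')(x)) = Mul(Mul(Rational(1, 2), Pow(-7, -1)), Add(9, Mul(Rational(1, 7), 6))) = Mul(Mul(Rational(1, 2), Rational(-1, 7)), Add(9, Rational(6, 7))) = Mul(Rational(-1, 14), Rational(69, 7)) = Rational(-69, 98)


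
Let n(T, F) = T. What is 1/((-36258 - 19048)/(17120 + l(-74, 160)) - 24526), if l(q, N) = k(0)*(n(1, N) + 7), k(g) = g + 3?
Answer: -8572/210264525 ≈ -4.0768e-5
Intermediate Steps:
k(g) = 3 + g
l(q, N) = 24 (l(q, N) = (3 + 0)*(1 + 7) = 3*8 = 24)
1/((-36258 - 19048)/(17120 + l(-74, 160)) - 24526) = 1/((-36258 - 19048)/(17120 + 24) - 24526) = 1/(-55306/17144 - 24526) = 1/(-55306*1/17144 - 24526) = 1/(-27653/8572 - 24526) = 1/(-210264525/8572) = -8572/210264525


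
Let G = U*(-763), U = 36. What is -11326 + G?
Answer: -38794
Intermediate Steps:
G = -27468 (G = 36*(-763) = -27468)
-11326 + G = -11326 - 27468 = -38794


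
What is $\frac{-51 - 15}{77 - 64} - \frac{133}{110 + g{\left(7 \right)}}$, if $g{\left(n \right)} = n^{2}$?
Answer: $- \frac{12223}{2067} \approx -5.9134$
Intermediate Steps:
$\frac{-51 - 15}{77 - 64} - \frac{133}{110 + g{\left(7 \right)}} = \frac{-51 - 15}{77 - 64} - \frac{133}{110 + 7^{2}} = - \frac{66}{13} - \frac{133}{110 + 49} = \left(-66\right) \frac{1}{13} - \frac{133}{159} = - \frac{66}{13} - \frac{133}{159} = - \frac{12223}{2067}$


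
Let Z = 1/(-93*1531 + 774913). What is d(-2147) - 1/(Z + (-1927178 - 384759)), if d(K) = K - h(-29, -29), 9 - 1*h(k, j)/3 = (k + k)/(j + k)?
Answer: -3174804206899609/1462369510609 ≈ -2171.0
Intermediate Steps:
h(k, j) = 27 - 6*k/(j + k) (h(k, j) = 27 - 3*(k + k)/(j + k) = 27 - 3*2*k/(j + k) = 27 - 6*k/(j + k))
d(K) = -24 + K (d(K) = K - 3*(7*(-29) + 9*(-29))/(-29 - 29) = K - 3*(-203 - 261)/(-58) = K - 3*(-1)*(-464)/58 = K - 1*24 = K - 24 = -24 + K)
Z = 1/632530 (Z = 1/(-142383 + 774913) = 1/632530 ≈ 1.5810e-6)
d(-2147) - 1/(Z + (-1927178 - 384759)) = (-24 - 2147) - 1/(1/632530 + (-1927178 - 384759)) = -2171 - 1/(1/632530 - 2311937) = -2171 - 1/(-1462369510609/632530) = -2171 - 1*(-632530/1462369510609) = -2171 + 632530/1462369510609 = -3174804206899609/1462369510609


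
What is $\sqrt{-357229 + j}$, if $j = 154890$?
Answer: $i \sqrt{202339} \approx 449.82 i$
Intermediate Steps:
$\sqrt{-357229 + j} = \sqrt{-357229 + 154890} = \sqrt{-202339} = i \sqrt{202339}$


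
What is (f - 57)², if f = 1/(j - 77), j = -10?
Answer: 24601600/7569 ≈ 3250.3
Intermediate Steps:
f = -1/87 (f = 1/(-10 - 77) = 1/(-87) = -1/87 ≈ -0.011494)
(f - 57)² = (-1/87 - 57)² = (-4960/87)² = 24601600/7569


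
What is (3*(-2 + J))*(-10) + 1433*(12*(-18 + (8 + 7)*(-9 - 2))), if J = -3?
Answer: -3146718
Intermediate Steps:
(3*(-2 + J))*(-10) + 1433*(12*(-18 + (8 + 7)*(-9 - 2))) = (3*(-2 - 3))*(-10) + 1433*(12*(-18 + (8 + 7)*(-9 - 2))) = (3*(-5))*(-10) + 1433*(12*(-18 + 15*(-11))) = -15*(-10) + 1433*(12*(-18 - 165)) = 150 + 1433*(12*(-183)) = 150 + 1433*(-2196) = 150 - 3146868 = -3146718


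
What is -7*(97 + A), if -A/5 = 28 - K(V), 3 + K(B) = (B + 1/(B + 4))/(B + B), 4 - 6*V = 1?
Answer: 6853/18 ≈ 380.72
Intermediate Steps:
V = ½ (V = ⅔ - ⅙*1 = ⅔ - ⅙ = ½ ≈ 0.50000)
K(B) = -3 + (B + 1/(4 + B))/(2*B) (K(B) = -3 + (B + 1/(B + 4))/(B + B) = -3 + (B + 1/(4 + B))/((2*B)) = -3 + (B + 1/(4 + B))*(1/(2*B)) = -3 + (B + 1/(4 + B))/(2*B))
A = -2725/18 (A = -5*(28 - (1 - 20*½ - 5*(½)²)/(2*½*(4 + ½))) = -5*(28 - 2*(1 - 10 - 5*¼)/(2*9/2)) = -5*(28 - 2*2*(1 - 10 - 5/4)/(2*9)) = -5*(28 - 2*2*(-41)/(2*9*4)) = -5*(28 - 1*(-41/18)) = -5*(28 + 41/18) = -5*545/18 = -2725/18 ≈ -151.39)
-7*(97 + A) = -7*(97 - 2725/18) = -7*(-979/18) = 6853/18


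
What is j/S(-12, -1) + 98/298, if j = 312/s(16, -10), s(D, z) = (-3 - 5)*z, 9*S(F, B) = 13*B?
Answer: -3533/1490 ≈ -2.3711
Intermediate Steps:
S(F, B) = 13*B/9 (S(F, B) = (13*B)/9 = 13*B/9)
s(D, z) = -8*z
j = 39/10 (j = 312/((-8*(-10))) = 312/80 = 312*(1/80) = 39/10 ≈ 3.9000)
j/S(-12, -1) + 98/298 = 39/(10*(((13/9)*(-1)))) + 98/298 = 39/(10*(-13/9)) + 98*(1/298) = (39/10)*(-9/13) + 49/149 = -27/10 + 49/149 = -3533/1490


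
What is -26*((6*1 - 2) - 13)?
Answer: 234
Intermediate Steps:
-26*((6*1 - 2) - 13) = -26*((6 - 2) - 13) = -26*(4 - 13) = -26*(-9) = 234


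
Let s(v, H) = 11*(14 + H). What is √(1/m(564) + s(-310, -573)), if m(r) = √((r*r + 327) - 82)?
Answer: √(-623145761535869 + 318341*√318341)/318341 ≈ 78.416*I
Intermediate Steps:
s(v, H) = 154 + 11*H
m(r) = √(245 + r²) (m(r) = √((r² + 327) - 82) = √((327 + r²) - 82) = √(245 + r²))
√(1/m(564) + s(-310, -573)) = √(1/(√(245 + 564²)) + (154 + 11*(-573))) = √(1/(√(245 + 318096)) + (154 - 6303)) = √(1/(√318341) - 6149) = √(√318341/318341 - 6149) = √(-6149 + √318341/318341)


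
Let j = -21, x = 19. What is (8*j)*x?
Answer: -3192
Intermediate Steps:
(8*j)*x = (8*(-21))*19 = -168*19 = -3192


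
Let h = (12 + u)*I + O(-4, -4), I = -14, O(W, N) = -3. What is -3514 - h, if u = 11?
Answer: -3189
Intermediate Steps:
h = -325 (h = (12 + 11)*(-14) - 3 = 23*(-14) - 3 = -322 - 3 = -325)
-3514 - h = -3514 - 1*(-325) = -3514 + 325 = -3189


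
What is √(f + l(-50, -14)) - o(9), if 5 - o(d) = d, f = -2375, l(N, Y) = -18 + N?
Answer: 4 + I*√2443 ≈ 4.0 + 49.427*I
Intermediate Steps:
o(d) = 5 - d
√(f + l(-50, -14)) - o(9) = √(-2375 + (-18 - 50)) - (5 - 1*9) = √(-2375 - 68) - (5 - 9) = √(-2443) - 1*(-4) = I*√2443 + 4 = 4 + I*√2443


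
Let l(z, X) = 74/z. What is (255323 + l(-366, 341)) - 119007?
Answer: 24945791/183 ≈ 1.3632e+5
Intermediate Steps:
(255323 + l(-366, 341)) - 119007 = (255323 + 74/(-366)) - 119007 = (255323 + 74*(-1/366)) - 119007 = (255323 - 37/183) - 119007 = 46724072/183 - 119007 = 24945791/183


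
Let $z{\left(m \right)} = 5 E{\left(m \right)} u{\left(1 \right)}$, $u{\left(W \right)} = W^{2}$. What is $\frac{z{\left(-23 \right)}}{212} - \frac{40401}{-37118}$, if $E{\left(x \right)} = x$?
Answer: $\frac{32063}{58724} \approx 0.54599$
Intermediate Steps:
$z{\left(m \right)} = 5 m$ ($z{\left(m \right)} = 5 m 1^{2} = 5 m 1 = 5 m$)
$\frac{z{\left(-23 \right)}}{212} - \frac{40401}{-37118} = \frac{5 \left(-23\right)}{212} - \frac{40401}{-37118} = \left(-115\right) \frac{1}{212} - - \frac{603}{554} = - \frac{115}{212} + \frac{603}{554} = \frac{32063}{58724}$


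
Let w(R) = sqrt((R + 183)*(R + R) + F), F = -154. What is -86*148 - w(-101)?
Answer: -12728 - I*sqrt(16718) ≈ -12728.0 - 129.3*I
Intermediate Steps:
w(R) = sqrt(-154 + 2*R*(183 + R)) (w(R) = sqrt((R + 183)*(R + R) - 154) = sqrt((183 + R)*(2*R) - 154) = sqrt(2*R*(183 + R) - 154) = sqrt(-154 + 2*R*(183 + R)))
-86*148 - w(-101) = -86*148 - sqrt(-154 + 2*(-101)**2 + 366*(-101)) = -12728 - sqrt(-154 + 2*10201 - 36966) = -12728 - sqrt(-154 + 20402 - 36966) = -12728 - sqrt(-16718) = -12728 - I*sqrt(16718)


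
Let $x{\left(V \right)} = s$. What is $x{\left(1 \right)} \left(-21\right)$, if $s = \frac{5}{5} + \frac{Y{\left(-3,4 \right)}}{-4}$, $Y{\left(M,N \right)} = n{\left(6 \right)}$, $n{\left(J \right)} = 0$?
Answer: $-21$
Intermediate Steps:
$Y{\left(M,N \right)} = 0$
$s = 1$ ($s = \frac{5}{5} + \frac{0}{-4} = 5 \cdot \frac{1}{5} + 0 \left(- \frac{1}{4}\right) = 1 + 0 = 1$)
$x{\left(V \right)} = 1$
$x{\left(1 \right)} \left(-21\right) = 1 \left(-21\right) = -21$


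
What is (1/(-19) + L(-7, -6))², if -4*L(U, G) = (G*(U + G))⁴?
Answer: 30913205840181289/361 ≈ 8.5632e+13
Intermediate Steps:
L(U, G) = -G⁴*(G + U)⁴/4 (L(U, G) = -G⁴*(U + G)⁴/4 = -G⁴*(G + U)⁴/4)
(1/(-19) + L(-7, -6))² = (1/(-19) - ¼*(-6)⁴*(-6 - 7)⁴)² = (-1/19 - ¼*1296*(-13)⁴)² = (-1/19 - ¼*1296*28561)² = (-1/19 - 9253764)² = (-175821517/19)² = 30913205840181289/361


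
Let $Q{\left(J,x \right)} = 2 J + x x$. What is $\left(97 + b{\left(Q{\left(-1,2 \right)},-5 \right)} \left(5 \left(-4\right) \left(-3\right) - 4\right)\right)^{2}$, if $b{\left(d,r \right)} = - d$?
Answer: $225$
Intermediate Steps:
$Q{\left(J,x \right)} = x^{2} + 2 J$ ($Q{\left(J,x \right)} = 2 J + x^{2} = x^{2} + 2 J$)
$\left(97 + b{\left(Q{\left(-1,2 \right)},-5 \right)} \left(5 \left(-4\right) \left(-3\right) - 4\right)\right)^{2} = \left(97 + - (2^{2} + 2 \left(-1\right)) \left(5 \left(-4\right) \left(-3\right) - 4\right)\right)^{2} = \left(97 + - (4 - 2) \left(\left(-20\right) \left(-3\right) - 4\right)\right)^{2} = \left(97 + \left(-1\right) 2 \left(60 - 4\right)\right)^{2} = \left(97 - 112\right)^{2} = \left(-15\right)^{2} = 225$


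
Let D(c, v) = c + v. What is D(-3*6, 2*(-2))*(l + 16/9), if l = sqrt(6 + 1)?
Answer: -352/9 - 22*sqrt(7) ≈ -97.318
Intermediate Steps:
l = sqrt(7) ≈ 2.6458
D(-3*6, 2*(-2))*(l + 16/9) = (-3*6 + 2*(-2))*(sqrt(7) + 16/9) = (-18 - 4)*(sqrt(7) + 16*(1/9)) = -22*(sqrt(7) + 16/9) = -22*(16/9 + sqrt(7)) = -352/9 - 22*sqrt(7)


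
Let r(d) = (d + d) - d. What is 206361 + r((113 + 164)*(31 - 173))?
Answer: 167027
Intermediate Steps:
r(d) = d (r(d) = 2*d - d = d)
206361 + r((113 + 164)*(31 - 173)) = 206361 + (113 + 164)*(31 - 173) = 206361 + 277*(-142) = 206361 - 39334 = 167027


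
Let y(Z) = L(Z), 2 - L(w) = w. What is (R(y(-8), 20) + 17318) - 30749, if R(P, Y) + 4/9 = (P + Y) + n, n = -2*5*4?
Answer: -120973/9 ≈ -13441.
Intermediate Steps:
L(w) = 2 - w
y(Z) = 2 - Z
n = -40 (n = -10*4 = -40)
R(P, Y) = -364/9 + P + Y (R(P, Y) = -4/9 + ((P + Y) - 40) = -4/9 + (-40 + P + Y) = -364/9 + P + Y)
(R(y(-8), 20) + 17318) - 30749 = ((-364/9 + (2 - 1*(-8)) + 20) + 17318) - 30749 = ((-364/9 + (2 + 8) + 20) + 17318) - 30749 = ((-364/9 + 10 + 20) + 17318) - 30749 = (-94/9 + 17318) - 30749 = 155768/9 - 30749 = -120973/9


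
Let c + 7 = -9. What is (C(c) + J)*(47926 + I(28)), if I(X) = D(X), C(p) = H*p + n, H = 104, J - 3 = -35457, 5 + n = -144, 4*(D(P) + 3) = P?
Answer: -1786207310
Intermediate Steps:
D(P) = -3 + P/4
c = -16 (c = -7 - 9 = -16)
n = -149 (n = -5 - 144 = -149)
J = -35454 (J = 3 - 35457 = -35454)
C(p) = -149 + 104*p (C(p) = 104*p - 149 = -149 + 104*p)
I(X) = -3 + X/4
(C(c) + J)*(47926 + I(28)) = ((-149 + 104*(-16)) - 35454)*(47926 + (-3 + (¼)*28)) = ((-149 - 1664) - 35454)*(47926 + (-3 + 7)) = (-1813 - 35454)*(47926 + 4) = -37267*47930 = -1786207310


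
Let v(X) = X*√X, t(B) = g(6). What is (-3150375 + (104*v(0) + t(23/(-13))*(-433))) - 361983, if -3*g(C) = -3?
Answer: -3512791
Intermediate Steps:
g(C) = 1 (g(C) = -⅓*(-3) = 1)
t(B) = 1
v(X) = X^(3/2)
(-3150375 + (104*v(0) + t(23/(-13))*(-433))) - 361983 = (-3150375 + (104*0^(3/2) + 1*(-433))) - 361983 = (-3150375 + (104*0 - 433)) - 361983 = (-3150375 + (0 - 433)) - 361983 = (-3150375 - 433) - 361983 = -3150808 - 361983 = -3512791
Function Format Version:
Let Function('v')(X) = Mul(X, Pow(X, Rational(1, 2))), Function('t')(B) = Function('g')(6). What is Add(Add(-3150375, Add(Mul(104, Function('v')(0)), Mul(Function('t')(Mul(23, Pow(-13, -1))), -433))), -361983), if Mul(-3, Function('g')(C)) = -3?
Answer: -3512791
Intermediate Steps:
Function('g')(C) = 1 (Function('g')(C) = Mul(Rational(-1, 3), -3) = 1)
Function('t')(B) = 1
Function('v')(X) = Pow(X, Rational(3, 2))
Add(Add(-3150375, Add(Mul(104, Function('v')(0)), Mul(Function('t')(Mul(23, Pow(-13, -1))), -433))), -361983) = Add(Add(-3150375, Add(Mul(104, Pow(0, Rational(3, 2))), Mul(1, -433))), -361983) = Add(Add(-3150375, Add(Mul(104, 0), -433)), -361983) = Add(Add(-3150375, Add(0, -433)), -361983) = Add(Add(-3150375, -433), -361983) = Add(-3150808, -361983) = -3512791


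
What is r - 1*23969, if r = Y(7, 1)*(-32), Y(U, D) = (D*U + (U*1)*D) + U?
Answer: -24641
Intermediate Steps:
Y(U, D) = U + 2*D*U (Y(U, D) = (D*U + U*D) + U = (D*U + D*U) + U = 2*D*U + U = U + 2*D*U)
r = -672 (r = (7*(1 + 2*1))*(-32) = (7*(1 + 2))*(-32) = (7*3)*(-32) = 21*(-32) = -672)
r - 1*23969 = -672 - 1*23969 = -672 - 23969 = -24641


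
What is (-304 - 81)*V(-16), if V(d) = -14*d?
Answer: -86240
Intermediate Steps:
(-304 - 81)*V(-16) = (-304 - 81)*(-14*(-16)) = -385*224 = -86240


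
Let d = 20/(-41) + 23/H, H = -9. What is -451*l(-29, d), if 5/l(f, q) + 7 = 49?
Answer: -2255/42 ≈ -53.690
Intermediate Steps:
d = -1123/369 (d = 20/(-41) + 23/(-9) = 20*(-1/41) + 23*(-⅑) = -20/41 - 23/9 = -1123/369 ≈ -3.0434)
l(f, q) = 5/42 (l(f, q) = 5/(-7 + 49) = 5/42)
-451*l(-29, d) = -451*5/42 = -2255/42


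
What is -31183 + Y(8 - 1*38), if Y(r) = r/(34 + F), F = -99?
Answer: -405373/13 ≈ -31183.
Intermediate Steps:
Y(r) = -r/65 (Y(r) = r/(34 - 99) = r/(-65) = r*(-1/65) = -r/65)
-31183 + Y(8 - 1*38) = -31183 - (8 - 1*38)/65 = -31183 - (8 - 38)/65 = -31183 - 1/65*(-30) = -31183 + 6/13 = -405373/13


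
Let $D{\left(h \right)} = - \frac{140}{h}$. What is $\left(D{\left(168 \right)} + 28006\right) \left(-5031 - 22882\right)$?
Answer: $- \frac{4690249303}{6} \approx -7.8171 \cdot 10^{8}$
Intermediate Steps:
$\left(D{\left(168 \right)} + 28006\right) \left(-5031 - 22882\right) = \left(- \frac{140}{168} + 28006\right) \left(-5031 - 22882\right) = \left(\left(-140\right) \frac{1}{168} + 28006\right) \left(-27913\right) = \left(- \frac{5}{6} + 28006\right) \left(-27913\right) = \frac{168031}{6} \left(-27913\right) = - \frac{4690249303}{6}$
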